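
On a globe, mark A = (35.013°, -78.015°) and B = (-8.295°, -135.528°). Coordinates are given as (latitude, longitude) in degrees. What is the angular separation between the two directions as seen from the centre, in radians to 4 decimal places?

1.2105 rad

Let φ₁ = 0.6111 rad, φ₂ = -0.1448 rad, and Δλ = -1.0038 rad.
Haversine: a = sin²(Δφ/2) + cos φ₁ cos φ₂ sin²(Δλ/2) = 0.1362 + (0.8190)(0.9895)(0.2314) = 0.32374.
Central angle c = 2·arcsin(√a) = 1.21053 rad.
So the angular separation is 1.2105 rad.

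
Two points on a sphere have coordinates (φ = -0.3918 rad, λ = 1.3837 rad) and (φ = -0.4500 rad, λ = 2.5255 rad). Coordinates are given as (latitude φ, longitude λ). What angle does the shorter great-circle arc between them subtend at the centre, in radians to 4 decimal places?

1.0330 rad

In radians: φ₁ = -0.3918, φ₂ = -0.4500, Δλ = 65.420° = 1.1418 rad.
cos c = sin φ₁ sin φ₂ + cos φ₁ cos φ₂ cos Δλ = (-0.3819)(-0.4350) + (0.9242)(0.9004)(0.4160) = 0.51226,
so c = arccos(0.51226) = 1.03298 rad.
So the angular separation is 1.0330 rad.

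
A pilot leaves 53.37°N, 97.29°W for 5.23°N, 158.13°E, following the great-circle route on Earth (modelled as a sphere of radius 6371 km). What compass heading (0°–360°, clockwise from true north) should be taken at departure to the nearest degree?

285°

Δλ = -104.580° = -1.8253 rad.
y = sin Δλ · cos φ₂ = (-0.9678)(0.9958) = -0.9638
x = cos φ₁ sin φ₂ − sin φ₁ cos φ₂ cos Δλ = (0.5966)(0.0912) − (0.8025)(0.9958)(-0.2517) = 0.2556
θ = atan2(y, x) = -75.15°; adding 360° gives 285°.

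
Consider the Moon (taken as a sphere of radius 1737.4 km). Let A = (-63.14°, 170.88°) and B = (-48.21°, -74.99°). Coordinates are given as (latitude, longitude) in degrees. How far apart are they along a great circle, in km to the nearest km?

With latitudes φ₁ = -63.140°, φ₂ = -48.210° and longitude difference Δλ = 114.130°:
Haversine: a = sin²(Δφ/2) + cos φ₁ cos φ₂ sin²(Δλ/2) = 0.0169 + (0.4518)(0.6664)(0.7044) = 0.22897.
Central angle c = 2·arcsin(√a) = 0.99790 rad.
Distance = R·c = 1737.4 × 0.9979 ≈ 1734 km.

1734 km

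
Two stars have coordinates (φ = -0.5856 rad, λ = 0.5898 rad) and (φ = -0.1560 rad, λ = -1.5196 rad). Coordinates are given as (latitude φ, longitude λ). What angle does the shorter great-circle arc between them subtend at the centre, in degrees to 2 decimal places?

109.66°

Let φ₁ = -0.5856 rad, φ₂ = -0.1560 rad, and Δλ = -2.1094 rad.
Haversine: a = sin²(Δφ/2) + cos φ₁ cos φ₂ sin²(Δλ/2) = 0.0454 + (0.8334)(0.9879)(0.7565) = 0.66820.
Central angle c = 2·arcsin(√a) = 1.91390 rad.
So the angular separation is 109.66°.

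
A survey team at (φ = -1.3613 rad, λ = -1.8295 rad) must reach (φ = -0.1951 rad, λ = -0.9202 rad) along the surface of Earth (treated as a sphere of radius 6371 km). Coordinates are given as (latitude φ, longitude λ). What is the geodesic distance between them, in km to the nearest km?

With latitudes φ₁ = -77.997°, φ₂ = -11.178° and longitude difference Δλ = 52.099°:
cos c = sin φ₁ sin φ₂ + cos φ₁ cos φ₂ cos Δλ = (-0.9781)(-0.1939) + (0.2080)(0.9810)(0.6143) = 0.31496,
so c = arccos(0.31496) = 1.25039 rad.
Distance = R·c = 6371 × 1.2504 ≈ 7966 km.

7966 km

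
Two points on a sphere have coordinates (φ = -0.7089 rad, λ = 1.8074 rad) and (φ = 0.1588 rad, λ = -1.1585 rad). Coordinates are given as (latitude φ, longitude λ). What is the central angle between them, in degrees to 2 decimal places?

Let φ₁ = -0.7089 rad, φ₂ = 0.1588 rad, and Δλ = -2.9659 rad.
Haversine: a = sin²(Δφ/2) + cos φ₁ cos φ₂ sin²(Δλ/2) = 0.1767 + (0.7591)(0.9874)(0.9923) = 0.92047.
Central angle c = 2·arcsin(√a) = 2.56980 rad.
So the angular separation is 147.24°.

147.24°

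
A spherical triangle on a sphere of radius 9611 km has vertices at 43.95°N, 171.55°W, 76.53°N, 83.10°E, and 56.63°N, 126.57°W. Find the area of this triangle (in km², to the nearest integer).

20939950 km²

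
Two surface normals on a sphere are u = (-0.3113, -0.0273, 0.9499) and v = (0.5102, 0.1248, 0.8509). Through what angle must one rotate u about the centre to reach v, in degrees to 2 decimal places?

u·v = 0.6460; |u| = 1.0000, |v| = 1.0000.
cos θ = (u·v)/(|u||v|) = 0.6461, so θ = 49.75°.

49.75°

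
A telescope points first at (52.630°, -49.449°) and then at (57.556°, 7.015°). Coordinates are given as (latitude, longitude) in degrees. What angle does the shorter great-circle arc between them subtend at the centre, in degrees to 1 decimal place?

With latitudes φ₁ = 52.630°, φ₂ = 57.556° and longitude difference Δλ = 56.464°:
cos c = sin φ₁ sin φ₂ + cos φ₁ cos φ₂ cos Δλ = (0.7947)(0.8439) + (0.6070)(0.5365)(0.5525) = 0.85058,
so c = arccos(0.85058) = 0.55371 rad.
So the angular separation is 31.7°.

31.7°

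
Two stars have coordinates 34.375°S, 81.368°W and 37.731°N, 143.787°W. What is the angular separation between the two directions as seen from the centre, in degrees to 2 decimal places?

Let φ₁ = -0.6000 rad, φ₂ = 0.6585 rad, and Δλ = -1.0894 rad.
cos c = sin φ₁ sin φ₂ + cos φ₁ cos φ₂ cos Δλ = (-0.5646)(0.6120) + (0.8254)(0.7909)(0.4630) = -0.04328,
so c = arccos(-0.04328) = 1.61409 rad.
So the angular separation is 92.48°.

92.48°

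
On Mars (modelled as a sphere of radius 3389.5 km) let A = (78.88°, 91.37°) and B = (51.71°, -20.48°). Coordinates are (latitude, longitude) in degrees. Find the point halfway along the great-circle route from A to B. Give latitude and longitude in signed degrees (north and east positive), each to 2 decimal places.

Central angle δ = 0.7588 rad. Interpolating on the sphere with fraction f = 0.5:
P = [sin((1−f)δ)·A + sin(fδ)·B] / sin δ = 0.5383·A + 0.5383·B in Cartesian coordinates,
giving P = (0.3100, -0.0129, 0.9507), i.e. latitude 71.93°, longitude -2.39°.

71.93°, -2.39°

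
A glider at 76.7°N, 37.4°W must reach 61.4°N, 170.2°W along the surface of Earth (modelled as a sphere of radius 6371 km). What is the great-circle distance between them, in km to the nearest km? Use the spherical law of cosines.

Let φ₁ = 1.3387 rad, φ₂ = 1.0716 rad, and Δλ = -2.3178 rad.
cos c = sin φ₁ sin φ₂ + cos φ₁ cos φ₂ cos Δλ = (0.9732)(0.8780) + (0.2300)(0.4787)(-0.6794) = 0.77961,
so c = arccos(0.77961) = 0.67675 rad.
Distance = R·c = 6371 × 0.6767 ≈ 4312 km.

4312 km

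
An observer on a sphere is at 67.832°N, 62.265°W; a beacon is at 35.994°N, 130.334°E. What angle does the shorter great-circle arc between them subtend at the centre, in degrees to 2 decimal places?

In radians: φ₁ = 1.1839, φ₂ = 0.6282, Δλ = -167.401° = -2.9217 rad.
Haversine: a = sin²(Δφ/2) + cos φ₁ cos φ₂ sin²(Δλ/2) = 0.0752 + (0.3773)(0.8091)(0.9880) = 0.37684.
Central angle c = 2·arcsin(√a) = 1.32191 rad.
So the angular separation is 75.74°.

75.74°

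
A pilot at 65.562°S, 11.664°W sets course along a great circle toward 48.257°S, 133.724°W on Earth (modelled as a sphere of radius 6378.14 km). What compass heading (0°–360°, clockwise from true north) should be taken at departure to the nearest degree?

With φ₁ = -1.1443, φ₂ = -0.8422, Δλ = -2.1303 rad, the forward-azimuth formula gives
θ = atan2( sin Δλ cos φ₂ , cos φ₁ sin φ₂ − sin φ₁ cos φ₂ cos Δλ ) = atan2(-0.5643, -0.6304) = -138.17°.
Adding 360° brings this into [0°, 360°): 222°.

222°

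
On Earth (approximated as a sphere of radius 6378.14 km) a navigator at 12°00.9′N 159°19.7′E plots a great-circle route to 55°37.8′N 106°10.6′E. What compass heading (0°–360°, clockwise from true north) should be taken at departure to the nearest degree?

With φ₁ = 0.2097, φ₂ = 0.9709, Δλ = -0.9277 rad, the forward-azimuth formula gives
θ = atan2( sin Δλ cos φ₂ , cos φ₁ sin φ₂ − sin φ₁ cos φ₂ cos Δλ ) = atan2(-0.4518, 0.7369) = -31.51°.
Adding 360° brings this into [0°, 360°): 328°.

328°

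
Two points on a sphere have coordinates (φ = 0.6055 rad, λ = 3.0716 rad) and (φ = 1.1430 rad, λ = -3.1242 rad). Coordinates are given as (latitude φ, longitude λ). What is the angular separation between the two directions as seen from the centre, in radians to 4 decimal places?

0.5400 rad

With latitudes φ₁ = 34.693°, φ₂ = 65.489° and longitude difference Δλ = 5.007°:
cos c = sin φ₁ sin φ₂ + cos φ₁ cos φ₂ cos Δλ = (0.5692)(0.9099) + (0.8222)(0.4149)(0.9962) = 0.85769,
so c = arccos(0.85769) = 0.54004 rad.
So the angular separation is 0.5400 rad.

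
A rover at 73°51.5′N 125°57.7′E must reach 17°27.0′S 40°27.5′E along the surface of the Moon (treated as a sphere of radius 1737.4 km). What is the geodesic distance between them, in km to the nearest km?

3199 km

Let φ₁ = 1.2891 rad, φ₂ = -0.3046 rad, and Δλ = -1.4923 rad.
cos c = sin φ₁ sin φ₂ + cos φ₁ cos φ₂ cos Δλ = (0.9606)(-0.2999) + (0.2780)(0.9540)(0.0784) = -0.26726,
so c = arccos(-0.26726) = 1.84134 rad.
Distance = R·c = 1737.4 × 1.8413 ≈ 3199 km.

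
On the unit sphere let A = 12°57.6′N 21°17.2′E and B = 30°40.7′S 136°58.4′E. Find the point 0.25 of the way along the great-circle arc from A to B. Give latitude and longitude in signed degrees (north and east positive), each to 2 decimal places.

Central angle δ = 2.0689 rad. Interpolating on the sphere with fraction f = 0.25:
P = [sin((1−f)δ)·A + sin(fδ)·B] / sin δ = 1.1381·A + 0.5628·B in Cartesian coordinates,
giving P = (0.6796, 0.7329, -0.0319), i.e. latitude -1.83°, longitude 47.16°.

-1.83°, 47.16°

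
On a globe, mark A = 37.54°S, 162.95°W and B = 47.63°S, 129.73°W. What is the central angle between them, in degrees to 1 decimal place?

26.2°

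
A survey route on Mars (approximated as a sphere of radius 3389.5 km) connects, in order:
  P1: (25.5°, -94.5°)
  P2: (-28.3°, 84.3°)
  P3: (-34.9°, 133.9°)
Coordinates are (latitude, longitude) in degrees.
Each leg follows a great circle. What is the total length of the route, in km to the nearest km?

12975 km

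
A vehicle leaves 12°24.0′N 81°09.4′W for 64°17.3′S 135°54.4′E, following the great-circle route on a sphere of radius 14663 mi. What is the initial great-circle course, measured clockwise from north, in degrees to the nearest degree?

With φ₁ = 0.2164, φ₂ = -1.1220, Δλ = -2.4947 rad, the forward-azimuth formula gives
θ = atan2( sin Δλ cos φ₂ , cos φ₁ sin φ₂ − sin φ₁ cos φ₂ cos Δλ ) = atan2(-0.2615, -0.8056) = -162.02°.
Adding 360° brings this into [0°, 360°): 198°.

198°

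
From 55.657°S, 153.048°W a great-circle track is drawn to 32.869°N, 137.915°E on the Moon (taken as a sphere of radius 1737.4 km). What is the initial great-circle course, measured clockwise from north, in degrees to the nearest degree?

With φ₁ = -0.9714, φ₂ = 0.5737, Δλ = -1.2049 rad, the forward-azimuth formula gives
θ = atan2( sin Δλ cos φ₂ , cos φ₁ sin φ₂ − sin φ₁ cos φ₂ cos Δλ ) = atan2(-0.7843, 0.5543) = -54.75°.
Adding 360° brings this into [0°, 360°): 305°.

305°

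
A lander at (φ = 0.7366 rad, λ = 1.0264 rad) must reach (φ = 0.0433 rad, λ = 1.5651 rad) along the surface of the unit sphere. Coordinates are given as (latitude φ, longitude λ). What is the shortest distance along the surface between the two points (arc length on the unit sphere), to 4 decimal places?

0.8442

In radians: φ₁ = 0.7366, φ₂ = 0.0433, Δλ = 30.865° = 0.5387 rad.
Haversine: a = sin²(Δφ/2) + cos φ₁ cos φ₂ sin²(Δλ/2) = 0.1154 + (0.7408)(0.9991)(0.0708) = 0.16783.
Central angle c = 2·arcsin(√a) = 0.84420 rad.
On the unit sphere the arc length equals the central angle: 0.8442.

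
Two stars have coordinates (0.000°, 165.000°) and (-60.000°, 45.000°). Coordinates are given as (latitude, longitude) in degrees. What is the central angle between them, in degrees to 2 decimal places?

104.48°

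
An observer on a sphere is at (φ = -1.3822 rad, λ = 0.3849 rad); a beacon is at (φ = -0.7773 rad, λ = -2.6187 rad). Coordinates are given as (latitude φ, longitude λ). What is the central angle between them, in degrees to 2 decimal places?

56.18°

In radians: φ₁ = -1.3822, φ₂ = -0.7773, Δλ = -172.094° = -3.0036 rad.
Haversine: a = sin²(Δφ/2) + cos φ₁ cos φ₂ sin²(Δλ/2) = 0.0887 + (0.1875)(0.7128)(0.9952) = 0.22172.
Central angle c = 2·arcsin(√a) = 0.98056 rad.
So the angular separation is 56.18°.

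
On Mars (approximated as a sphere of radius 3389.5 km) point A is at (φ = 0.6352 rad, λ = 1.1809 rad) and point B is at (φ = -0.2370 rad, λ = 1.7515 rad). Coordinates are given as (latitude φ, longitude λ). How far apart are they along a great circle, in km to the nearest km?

3474 km

With latitudes φ₁ = 36.394°, φ₂ = -13.579° and longitude difference Δλ = 32.693°:
Haversine: a = sin²(Δφ/2) + cos φ₁ cos φ₂ sin²(Δλ/2) = 0.1784 + (0.8050)(0.9720)(0.0792) = 0.24041.
Central angle c = 2·arcsin(√a) = 1.02490 rad.
Distance = R·c = 3389.5 × 1.0249 ≈ 3474 km.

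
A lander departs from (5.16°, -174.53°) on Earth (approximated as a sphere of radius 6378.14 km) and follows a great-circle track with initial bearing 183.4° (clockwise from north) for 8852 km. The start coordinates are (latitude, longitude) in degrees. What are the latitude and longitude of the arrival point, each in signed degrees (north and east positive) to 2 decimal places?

Angular distance δ = d/R = 8852/6378.14 = 1.38787 rad; initial bearing θ = 3.2009 rad.
sin φ₂ = sin φ₁ cos δ + cos φ₁ sin δ cos θ = (0.0899)(0.1819) + (0.9959)(0.9833)(-0.9982) = -0.9612, so φ₂ = -74.00°.
Δλ = atan2(sin θ sin δ cos φ₁, cos δ − sin φ₁ sin φ₂) = atan2(-0.0581, 0.2684) = -12.212°.
λ₂ = -174.530° − 12.212° = -186.74° → 173.26° after wrapping to (−180°, 180°].

-74.00°, 173.26°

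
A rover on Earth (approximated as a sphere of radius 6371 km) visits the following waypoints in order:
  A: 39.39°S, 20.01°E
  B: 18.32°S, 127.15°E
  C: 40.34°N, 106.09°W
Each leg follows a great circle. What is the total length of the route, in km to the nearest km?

24518 km

Leg A→B: central angle 1.5875 rad, distance 10114.3 km.
Leg B→C: central angle 2.2608 rad, distance 14403.3 km.
Total: 10114.3 + 14403.3 ≈ 24518 km.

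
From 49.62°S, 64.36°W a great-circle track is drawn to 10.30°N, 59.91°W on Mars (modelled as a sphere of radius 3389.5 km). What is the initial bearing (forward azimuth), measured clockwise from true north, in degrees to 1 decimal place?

5.1°

Δλ = 4.450° = 0.0777 rad.
y = sin Δλ · cos φ₂ = (0.0776)(0.9839) = 0.0763
x = cos φ₁ sin φ₂ − sin φ₁ cos φ₂ cos Δλ = (0.6479)(0.1788) − (-0.7618)(0.9839)(0.9970) = 0.8631
θ = atan2(y, x) = 5.05°, so the bearing is 5.1°.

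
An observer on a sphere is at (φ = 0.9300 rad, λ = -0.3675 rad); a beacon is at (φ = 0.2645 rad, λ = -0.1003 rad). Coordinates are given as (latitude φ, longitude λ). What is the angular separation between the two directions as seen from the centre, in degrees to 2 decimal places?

In radians: φ₁ = 0.9300, φ₂ = 0.2645, Δλ = 15.309° = 0.2672 rad.
cos c = sin φ₁ sin φ₂ + cos φ₁ cos φ₂ cos Δλ = (0.8016)(0.2614) + (0.5978)(0.9652)(0.9645) = 0.76613,
so c = arccos(0.76613) = 0.69800 rad.
So the angular separation is 39.99°.

39.99°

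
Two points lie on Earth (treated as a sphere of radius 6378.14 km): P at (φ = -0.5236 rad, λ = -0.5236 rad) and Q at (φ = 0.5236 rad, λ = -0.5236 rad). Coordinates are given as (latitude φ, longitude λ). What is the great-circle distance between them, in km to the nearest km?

With latitudes φ₁ = -30.000°, φ₂ = 30.000° and longitude difference Δλ = 0.000°:
cos c = sin φ₁ sin φ₂ + cos φ₁ cos φ₂ cos Δλ = (-0.5000)(0.5000) + (0.8660)(0.8660)(1.0000) = 0.50000,
so c = arccos(0.50000) = 1.04720 rad.
Distance = R·c = 6378.14 × 1.0472 ≈ 6679 km.

6679 km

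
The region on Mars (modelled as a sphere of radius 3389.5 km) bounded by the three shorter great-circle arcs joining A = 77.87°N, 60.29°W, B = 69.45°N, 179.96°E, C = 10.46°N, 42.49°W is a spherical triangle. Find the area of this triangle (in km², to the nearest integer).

1660849 km²

Side lengths (central angles): a = 1.6556, b = 1.1872, c = 0.4973 rad; semiperimeter s = 1.6701.
By l'Huilier's theorem, tan(E/4) = √[tan(s/2) tan((s−a)/2) tan((s−b)/2) tan((s−c)/2)], giving spherical excess E = 0.1446 rad.
Area = E·R² = 0.1446 × (3389.5)² ≈ 1660849 km².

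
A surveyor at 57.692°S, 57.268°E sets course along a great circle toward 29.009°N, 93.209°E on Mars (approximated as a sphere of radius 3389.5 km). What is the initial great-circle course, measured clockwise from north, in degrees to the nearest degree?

With φ₁ = -1.0069, φ₂ = 0.5063, Δλ = 0.6273 rad, the forward-azimuth formula gives
θ = atan2( sin Δλ cos φ₂ , cos φ₁ sin φ₂ − sin φ₁ cos φ₂ cos Δλ ) = atan2(0.5133, 0.8576) = 30.90°.
So the initial bearing is 31°.

31°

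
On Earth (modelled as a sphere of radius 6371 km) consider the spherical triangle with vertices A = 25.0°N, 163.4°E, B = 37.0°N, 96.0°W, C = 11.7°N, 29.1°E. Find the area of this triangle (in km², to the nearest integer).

Side lengths (central angles): a = 1.9046, b = 2.1343, c = 1.4493 rad; semiperimeter s = 2.7441.
By l'Huilier's theorem, tan(E/4) = √[tan(s/2) tan((s−a)/2) tan((s−b)/2) tan((s−c)/2)], giving spherical excess E = 2.5122 rad.
Area = E·R² = 2.5122 × (6371)² ≈ 101967656 km².

101967656 km²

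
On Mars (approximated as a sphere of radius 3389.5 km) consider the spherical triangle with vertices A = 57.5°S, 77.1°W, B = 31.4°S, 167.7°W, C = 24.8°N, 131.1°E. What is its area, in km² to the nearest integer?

7177685 km²

Side lengths (central angles): a = 1.4154, b = 2.4713, c = 1.1212 rad; semiperimeter s = 2.5039.
By l'Huilier's theorem, tan(E/4) = √[tan(s/2) tan((s−a)/2) tan((s−b)/2) tan((s−c)/2)], giving spherical excess E = 0.6248 rad.
Area = E·R² = 0.6248 × (3389.5)² ≈ 7177685 km².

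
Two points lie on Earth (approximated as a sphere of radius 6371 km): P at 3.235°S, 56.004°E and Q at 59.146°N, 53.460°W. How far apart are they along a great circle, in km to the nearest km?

Let φ₁ = -0.0565 rad, φ₂ = 1.0323 rad, and Δλ = -1.9105 rad.
cos c = sin φ₁ sin φ₂ + cos φ₁ cos φ₂ cos Δλ = (-0.0564)(0.8585) + (0.9984)(0.5129)(-0.3332) = -0.21906,
so c = arccos(-0.21906) = 1.79165 rad.
Distance = R·c = 6371 × 1.7916 ≈ 11415 km.

11415 km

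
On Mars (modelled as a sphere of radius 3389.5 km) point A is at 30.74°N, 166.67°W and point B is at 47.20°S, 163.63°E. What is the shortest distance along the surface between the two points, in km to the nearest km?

With latitudes φ₁ = 30.740°, φ₂ = -47.200° and longitude difference Δλ = -29.700°:
Haversine: a = sin²(Δφ/2) + cos φ₁ cos φ₂ sin²(Δλ/2) = 0.3955 + (0.8595)(0.6794)(0.0657) = 0.43389.
Central angle c = 2·arcsin(√a) = 1.43819 rad.
Distance = R·c = 3389.5 × 1.4382 ≈ 4875 km.

4875 km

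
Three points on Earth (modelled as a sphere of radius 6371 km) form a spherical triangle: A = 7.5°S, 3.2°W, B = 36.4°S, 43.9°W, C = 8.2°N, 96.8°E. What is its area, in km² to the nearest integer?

Side lengths (central angles): a = 2.3478, b = 1.7610, c = 0.8197 rad; semiperimeter s = 2.4642.
By l'Huilier's theorem, tan(E/4) = √[tan(s/2) tan((s−a)/2) tan((s−b)/2) tan((s−c)/2)], giving spherical excess E = 1.0011 rad.
Area = E·R² = 1.0011 × (6371)² ≈ 40633697 km².

40633697 km²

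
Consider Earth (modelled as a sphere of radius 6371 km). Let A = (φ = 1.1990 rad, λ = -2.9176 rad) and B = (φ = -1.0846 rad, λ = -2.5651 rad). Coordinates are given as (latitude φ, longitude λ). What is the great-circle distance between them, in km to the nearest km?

14637 km

Let φ₁ = 1.1990 rad, φ₂ = -1.0846 rad, and Δλ = 0.3525 rad.
cos c = sin φ₁ sin φ₂ + cos φ₁ cos φ₂ cos Δλ = (0.9317)(-0.8841) + (0.3633)(0.4673)(0.9385) = -0.66440,
so c = arccos(-0.66440) = 2.29748 rad.
Distance = R·c = 6371 × 2.2975 ≈ 14637 km.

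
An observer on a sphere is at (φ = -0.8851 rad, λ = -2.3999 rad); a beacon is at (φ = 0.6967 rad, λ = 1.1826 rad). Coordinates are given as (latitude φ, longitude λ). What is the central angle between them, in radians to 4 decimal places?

2.7815 rad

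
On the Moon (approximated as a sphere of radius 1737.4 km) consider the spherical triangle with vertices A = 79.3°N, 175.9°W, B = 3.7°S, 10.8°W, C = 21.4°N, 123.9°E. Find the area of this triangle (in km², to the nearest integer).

Side lengths (central angles): a = 2.3146, b = 1.1102, c = 1.8157 rad; semiperimeter s = 2.6203.
By l'Huilier's theorem, tan(E/4) = √[tan(s/2) tan((s−a)/2) tan((s−b)/2) tan((s−c)/2)], giving spherical excess E = 1.7929 rad.
Area = E·R² = 1.7929 × (1737.4)² ≈ 5411871 km².

5411871 km²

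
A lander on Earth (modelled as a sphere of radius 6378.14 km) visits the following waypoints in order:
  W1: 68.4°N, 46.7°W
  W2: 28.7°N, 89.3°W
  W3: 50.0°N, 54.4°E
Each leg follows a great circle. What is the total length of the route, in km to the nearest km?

Leg W1→W2: central angle 0.8173 rad, distance 5212.9 km.
Leg W2→W3: central angle 1.6574 rad, distance 10571.3 km.
Total: 5212.9 + 10571.3 ≈ 15784 km.

15784 km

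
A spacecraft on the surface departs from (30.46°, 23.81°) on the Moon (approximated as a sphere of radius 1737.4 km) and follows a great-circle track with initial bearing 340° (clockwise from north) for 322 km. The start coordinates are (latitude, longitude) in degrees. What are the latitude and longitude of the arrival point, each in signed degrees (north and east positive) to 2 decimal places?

40.35°, 19.07°

Angular distance δ = d/R = 322/1737.4 = 0.18533 rad; initial bearing θ = 5.9341 rad.
sin φ₂ = sin φ₁ cos δ + cos φ₁ sin δ cos θ = (0.5069)(0.9829) + (0.8620)(0.1843)(0.9397) = 0.6475, so φ₂ = 40.35°.
Δλ = atan2(sin θ sin δ cos φ₁, cos δ − sin φ₁ sin φ₂) = atan2(-0.0543, 0.6546) = -4.744°.
λ₂ = 23.810° − 4.744° = 19.07°.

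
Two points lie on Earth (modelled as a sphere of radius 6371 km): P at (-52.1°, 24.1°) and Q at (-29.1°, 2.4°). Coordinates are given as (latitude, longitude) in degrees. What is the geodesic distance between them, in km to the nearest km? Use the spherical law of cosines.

3120 km

With latitudes φ₁ = -52.100°, φ₂ = -29.100° and longitude difference Δλ = -21.700°:
cos c = sin φ₁ sin φ₂ + cos φ₁ cos φ₂ cos Δλ = (-0.7891)(-0.4863) + (0.6143)(0.8738)(0.9291) = 0.88247,
so c = arccos(0.88247) = 0.48971 rad.
Distance = R·c = 6371 × 0.4897 ≈ 3120 km.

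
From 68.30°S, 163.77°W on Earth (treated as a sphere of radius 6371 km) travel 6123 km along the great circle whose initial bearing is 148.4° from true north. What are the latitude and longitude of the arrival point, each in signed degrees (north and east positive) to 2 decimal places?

Angular distance δ = d/R = 6123/6371 = 0.96107 rad; initial bearing θ = 2.5901 rad.
sin φ₂ = sin φ₁ cos δ + cos φ₁ sin δ cos θ = (-0.9291)(0.5726) + (0.3697)(0.8198)(-0.8517) = -0.7902, so φ₂ = -52.21°.
Δλ = atan2(sin θ sin δ cos φ₁, cos δ − sin φ₁ sin φ₂) = atan2(0.1588, -0.1616) = 135.494°.
λ₂ = -163.770° + 135.494° = -28.28°.

-52.21°, -28.28°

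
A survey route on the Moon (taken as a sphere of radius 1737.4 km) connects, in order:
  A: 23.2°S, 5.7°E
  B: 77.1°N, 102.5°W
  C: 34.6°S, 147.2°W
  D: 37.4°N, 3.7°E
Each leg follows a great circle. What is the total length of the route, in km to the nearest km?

11766 km

Leg A→B: central angle 2.0354 rad, distance 3536.3 km.
Leg B→C: central angle 2.0074 rad, distance 3487.7 km.
Leg C→D: central angle 2.7294 rad, distance 4742.1 km.
Total: 3536.3 + 3487.7 + 4742.1 ≈ 11766 km.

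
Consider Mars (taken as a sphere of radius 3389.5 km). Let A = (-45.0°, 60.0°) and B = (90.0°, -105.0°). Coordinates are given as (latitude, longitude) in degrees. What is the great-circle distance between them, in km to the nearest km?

7986 km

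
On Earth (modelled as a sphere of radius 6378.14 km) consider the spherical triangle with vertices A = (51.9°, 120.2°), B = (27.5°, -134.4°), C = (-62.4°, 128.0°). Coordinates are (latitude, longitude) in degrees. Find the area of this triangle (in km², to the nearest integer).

95300127 km²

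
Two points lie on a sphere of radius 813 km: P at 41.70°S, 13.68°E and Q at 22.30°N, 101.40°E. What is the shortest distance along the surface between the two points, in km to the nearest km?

1462 km

Let φ₁ = -0.7278 rad, φ₂ = 0.3892 rad, and Δλ = 1.5310 rad.
Haversine: a = sin²(Δφ/2) + cos φ₁ cos φ₂ sin²(Δλ/2) = 0.2808 + (0.7466)(0.9252)(0.4801) = 0.61247.
Central angle c = 2·arcsin(√a) = 1.79768 rad.
Distance = R·c = 813 × 1.7977 ≈ 1462 km.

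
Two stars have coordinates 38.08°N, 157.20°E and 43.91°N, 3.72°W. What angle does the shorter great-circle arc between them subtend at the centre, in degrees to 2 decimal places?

In radians: φ₁ = 0.6646, φ₂ = 0.7664, Δλ = -160.920° = -2.8086 rad.
Haversine: a = sin²(Δφ/2) + cos φ₁ cos φ₂ sin²(Δλ/2) = 0.0026 + (0.7872)(0.7204)(0.9725) = 0.55410.
Central angle c = 2·arcsin(√a) = 1.67920 rad.
So the angular separation is 96.21°.

96.21°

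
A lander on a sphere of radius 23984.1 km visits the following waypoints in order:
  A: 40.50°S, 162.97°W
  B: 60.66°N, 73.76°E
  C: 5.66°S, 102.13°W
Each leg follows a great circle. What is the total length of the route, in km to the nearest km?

Leg A→B: central angle 2.4505 rad, distance 58772.7 km.
Leg B→C: central angle 2.1801 rad, distance 52288.5 km.
Total: 58772.7 + 52288.5 ≈ 111061 km.

111061 km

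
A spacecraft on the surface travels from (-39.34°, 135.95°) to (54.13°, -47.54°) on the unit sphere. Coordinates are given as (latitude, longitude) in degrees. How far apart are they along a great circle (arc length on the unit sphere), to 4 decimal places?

With latitudes φ₁ = -39.340°, φ₂ = 54.130° and longitude difference Δλ = 176.510°:
cos c = sin φ₁ sin φ₂ + cos φ₁ cos φ₂ cos Δλ = (-0.6339)(0.8103) + (0.7734)(0.5859)(-0.9981) = -0.96603,
so c = arccos(-0.96603) = 2.88019 rad.
On the unit sphere the arc length equals the central angle: 2.8802.

2.8802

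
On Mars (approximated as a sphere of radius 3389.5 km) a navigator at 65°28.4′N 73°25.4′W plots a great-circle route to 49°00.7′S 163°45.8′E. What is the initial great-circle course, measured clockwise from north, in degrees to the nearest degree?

271°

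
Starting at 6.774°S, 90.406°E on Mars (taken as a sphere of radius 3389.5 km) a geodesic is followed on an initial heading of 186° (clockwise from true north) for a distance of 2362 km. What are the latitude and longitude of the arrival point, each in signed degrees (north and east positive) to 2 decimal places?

-46.41°, 84.82°

Angular distance δ = d/R = 2362/3389.5 = 0.69686 rad; initial bearing θ = 3.2463 rad.
sin φ₂ = sin φ₁ cos δ + cos φ₁ sin δ cos θ = (-0.1180)(0.7669) + (0.9930)(0.6418)(-0.9945) = -0.7243, so φ₂ = -46.41°.
Δλ = atan2(sin θ sin δ cos φ₁, cos δ − sin φ₁ sin φ₂) = atan2(-0.0666, 0.6814) = -5.584°.
λ₂ = 90.406° − 5.584° = 84.82°.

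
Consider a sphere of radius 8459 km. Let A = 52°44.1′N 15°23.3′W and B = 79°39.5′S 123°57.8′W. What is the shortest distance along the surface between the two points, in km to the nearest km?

21384 km

Let φ₁ = 0.9204 rad, φ₂ = -1.3903 rad, and Δλ = -1.8950 rad.
Haversine: a = sin²(Δφ/2) + cos φ₁ cos φ₂ sin²(Δλ/2) = 0.8371 + (0.6055)(0.1795)(0.6593) = 0.90877.
Central angle c = 2·arcsin(√a) = 2.52792 rad.
Distance = R·c = 8459 × 2.5279 ≈ 21384 km.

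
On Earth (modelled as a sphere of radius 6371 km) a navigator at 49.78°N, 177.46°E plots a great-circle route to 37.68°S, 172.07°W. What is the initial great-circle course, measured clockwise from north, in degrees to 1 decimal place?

171.7°

Δλ = 10.470° = 0.1827 rad.
y = sin Δλ · cos φ₂ = (0.1817)(0.7914) = 0.1438
x = cos φ₁ sin φ₂ − sin φ₁ cos φ₂ cos Δλ = (0.6457)(-0.6113) − (0.7636)(0.7914)(0.9834) = -0.9890
θ = atan2(y, x) = 171.73°, so the bearing is 171.7°.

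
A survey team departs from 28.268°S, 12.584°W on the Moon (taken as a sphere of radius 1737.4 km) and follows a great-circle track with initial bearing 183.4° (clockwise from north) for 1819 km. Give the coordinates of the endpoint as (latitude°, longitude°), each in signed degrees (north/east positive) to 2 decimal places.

-86.56°, -71.32°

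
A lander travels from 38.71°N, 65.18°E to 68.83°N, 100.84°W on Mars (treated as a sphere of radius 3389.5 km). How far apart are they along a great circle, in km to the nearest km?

4257 km

Let φ₁ = 0.6756 rad, φ₂ = 1.2013 rad, and Δλ = -2.8976 rad.
cos c = sin φ₁ sin φ₂ + cos φ₁ cos φ₂ cos Δλ = (0.6254)(0.9325) + (0.7803)(0.3611)(-0.9704) = 0.30972,
so c = arccos(0.30972) = 1.25590 rad.
Distance = R·c = 3389.5 × 1.2559 ≈ 4257 km.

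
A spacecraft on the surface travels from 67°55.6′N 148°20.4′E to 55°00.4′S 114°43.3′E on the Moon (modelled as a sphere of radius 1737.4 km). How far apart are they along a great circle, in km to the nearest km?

With latitudes φ₁ = 67.927°, φ₂ = -55.007° and longitude difference Δλ = -33.618°:
Haversine: a = sin²(Δφ/2) + cos φ₁ cos φ₂ sin²(Δλ/2) = 0.7718 + (0.3758)(0.5735)(0.0836) = 0.78985.
Central angle c = 2·arcsin(√a) = 2.18917 rad.
Distance = R·c = 1737.4 × 2.1892 ≈ 3803 km.

3803 km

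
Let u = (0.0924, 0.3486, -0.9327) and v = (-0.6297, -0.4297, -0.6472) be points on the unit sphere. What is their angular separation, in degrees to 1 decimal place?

66.7°

u·v = 0.3957; |u| = 1.0000, |v| = 1.0000.
cos θ = (u·v)/(|u||v|) = 0.3957, so θ = 66.7°.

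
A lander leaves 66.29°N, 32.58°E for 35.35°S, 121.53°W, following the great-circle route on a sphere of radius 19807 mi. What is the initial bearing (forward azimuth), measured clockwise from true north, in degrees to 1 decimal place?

Δλ = -154.110° = -2.6897 rad.
y = sin Δλ · cos φ₂ = (-0.4366)(0.8156) = -0.3561
x = cos φ₁ sin φ₂ − sin φ₁ cos φ₂ cos Δλ = (0.4021)(-0.5786) − (0.9156)(0.8156)(-0.8996) = 0.4392
θ = atan2(y, x) = -39.04°; adding 360° gives 321.0°.

321.0°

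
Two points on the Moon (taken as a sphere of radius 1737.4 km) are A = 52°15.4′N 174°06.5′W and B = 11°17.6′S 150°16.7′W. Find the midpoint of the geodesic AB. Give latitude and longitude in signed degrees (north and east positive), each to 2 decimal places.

20.87°, -159.40°

Central angle δ = 1.1656 rad. Interpolating on the sphere with fraction f = 0.5:
P = [sin((1−f)δ)·A + sin(fδ)·B] / sin δ = 0.5988·A + 0.5988·B in Cartesian coordinates,
giving P = (-0.8746, -0.3288, 0.3563), i.e. latitude 20.87°, longitude -159.40°.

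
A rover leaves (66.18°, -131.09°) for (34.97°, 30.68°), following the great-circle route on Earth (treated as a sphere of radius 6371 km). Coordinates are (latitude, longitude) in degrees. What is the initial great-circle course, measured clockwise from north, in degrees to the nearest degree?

15°

With φ₁ = 1.1551, φ₂ = 0.6103, Δλ = 2.8234 rad, the forward-azimuth formula gives
θ = atan2( sin Δλ cos φ₂ , cos φ₁ sin φ₂ − sin φ₁ cos φ₂ cos Δλ ) = atan2(0.2564, 0.9435) = 15.20°.
So the initial bearing is 15°.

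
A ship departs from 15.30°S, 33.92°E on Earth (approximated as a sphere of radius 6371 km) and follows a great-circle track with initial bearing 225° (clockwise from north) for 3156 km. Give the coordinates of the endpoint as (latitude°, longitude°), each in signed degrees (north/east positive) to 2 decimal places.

-33.81°, 10.06°

Angular distance δ = d/R = 3156/6371 = 0.49537 rad; initial bearing θ = 3.9270 rad.
sin φ₂ = sin φ₁ cos δ + cos φ₁ sin δ cos θ = (-0.2639)(0.8798) + (0.9646)(0.4754)(-0.7071) = -0.5564, so φ₂ = -33.81°.
Δλ = atan2(sin θ sin δ cos φ₁, cos δ − sin φ₁ sin φ₂) = atan2(-0.3242, 0.7330) = -23.861°.
λ₂ = 33.920° − 23.861° = 10.06°.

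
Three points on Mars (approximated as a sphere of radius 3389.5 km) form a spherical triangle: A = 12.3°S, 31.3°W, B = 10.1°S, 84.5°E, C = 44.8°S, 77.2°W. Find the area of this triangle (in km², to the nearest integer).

17021759 km²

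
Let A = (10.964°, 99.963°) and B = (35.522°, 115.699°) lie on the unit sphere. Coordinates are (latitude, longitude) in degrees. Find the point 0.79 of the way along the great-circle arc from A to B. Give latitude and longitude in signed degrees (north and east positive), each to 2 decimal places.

30.52°, 111.83°

The central angle between A and B is δ = 0.4958 rad.
With f = 0.79, the slerp weights are sin((1−f)δ)/sin δ = 0.2185 and sin(fδ)/sin δ = 0.8024.
Weighted sum of the unit vectors: (0.2185)·(-0.1699,0.9669,0.1902) + (0.8024)·(-0.3529,0.7334,0.5810) = (-0.3203, 0.7997, 0.5078).
Converting back: φ = atan2(z, √(x²+y²)) = 30.52°, λ = atan2(y, x) = 111.83°.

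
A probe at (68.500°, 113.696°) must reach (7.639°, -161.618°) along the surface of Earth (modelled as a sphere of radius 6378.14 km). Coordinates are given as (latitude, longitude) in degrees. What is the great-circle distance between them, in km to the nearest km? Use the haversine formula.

Let φ₁ = 1.1956 rad, φ₂ = 0.1333 rad, and Δλ = 1.4780 rad.
Haversine: a = sin²(Δφ/2) + cos φ₁ cos φ₂ sin²(Δλ/2) = 0.2565 + (0.3665)(0.9911)(0.4537) = 0.42134.
Central angle c = 2·arcsin(√a) = 1.41282 rad.
Distance = R·c = 6378.14 × 1.4128 ≈ 9011 km.

9011 km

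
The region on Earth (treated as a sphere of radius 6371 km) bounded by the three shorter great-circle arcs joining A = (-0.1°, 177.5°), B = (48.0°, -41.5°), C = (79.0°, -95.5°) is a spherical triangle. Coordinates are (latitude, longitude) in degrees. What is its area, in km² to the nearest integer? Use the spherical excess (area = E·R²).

16846871 km²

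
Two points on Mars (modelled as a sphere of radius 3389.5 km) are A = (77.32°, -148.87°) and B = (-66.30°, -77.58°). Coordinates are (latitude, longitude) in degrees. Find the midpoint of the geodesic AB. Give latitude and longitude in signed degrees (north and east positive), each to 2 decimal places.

Central angle δ = 2.6160 rad. Interpolating on the sphere with fraction f = 0.5:
P = [sin((1−f)δ)·A + sin(fδ)·B] / sin δ = 1.9247·A + 1.9247·B in Cartesian coordinates,
giving P = (-0.1953, -0.9739, 0.1154), i.e. latitude 6.63°, longitude -101.34°.

6.63°, -101.34°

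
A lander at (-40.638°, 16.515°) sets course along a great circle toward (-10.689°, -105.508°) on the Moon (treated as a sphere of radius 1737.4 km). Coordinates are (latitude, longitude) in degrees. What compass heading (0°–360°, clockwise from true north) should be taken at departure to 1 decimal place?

240.0°

Δλ = -122.023° = -2.1297 rad.
y = sin Δλ · cos φ₂ = (-0.8478)(0.9826) = -0.8331
x = cos φ₁ sin φ₂ − sin φ₁ cos φ₂ cos Δλ = (0.7588)(-0.1855) − (-0.6513)(0.9826)(-0.5303) = -0.4801
θ = atan2(y, x) = -119.95°; adding 360° gives 240.0°.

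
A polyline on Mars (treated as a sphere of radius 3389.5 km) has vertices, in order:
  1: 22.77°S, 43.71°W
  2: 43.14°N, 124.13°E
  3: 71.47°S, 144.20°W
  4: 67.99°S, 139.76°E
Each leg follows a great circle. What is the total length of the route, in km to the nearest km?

Leg 1→2: central angle 2.7450 rad, distance 9304.1 km.
Leg 2→3: central angle 2.2851 rad, distance 7745.4 km.
Leg 3→4: central angle 0.4328 rad, distance 1467.0 km.
Total: 9304.1 + 7745.4 + 1467.0 ≈ 18516 km.

18516 km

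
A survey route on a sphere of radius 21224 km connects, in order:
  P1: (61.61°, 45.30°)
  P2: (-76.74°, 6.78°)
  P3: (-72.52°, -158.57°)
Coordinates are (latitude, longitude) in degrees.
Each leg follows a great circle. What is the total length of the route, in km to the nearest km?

63316 km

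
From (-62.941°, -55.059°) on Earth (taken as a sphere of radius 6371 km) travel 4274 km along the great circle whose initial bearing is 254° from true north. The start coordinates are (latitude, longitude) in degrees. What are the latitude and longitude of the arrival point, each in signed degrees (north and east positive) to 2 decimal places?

-50.85°, -126.23°

Angular distance δ = d/R = 4274/6371 = 0.67085 rad; initial bearing θ = 4.4331 rad.
sin φ₂ = sin φ₁ cos δ + cos φ₁ sin δ cos θ = (-0.8905)(0.7833) + (0.4549)(0.6217)(-0.2756) = -0.7755, so φ₂ = -50.85°.
Δλ = atan2(sin θ sin δ cos φ₁, cos δ − sin φ₁ sin φ₂) = atan2(-0.2718, 0.0927) = -71.174°.
λ₂ = -55.059° − 71.174° = -126.23°.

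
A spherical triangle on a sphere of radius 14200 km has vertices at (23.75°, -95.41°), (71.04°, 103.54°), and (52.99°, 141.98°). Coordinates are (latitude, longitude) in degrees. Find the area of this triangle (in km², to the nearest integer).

80416385 km²

Side lengths (central angles): a = 0.4314, b = 1.5461, c = 1.4710 rad; semiperimeter s = 1.7242.
By l'Huilier's theorem, tan(E/4) = √[tan(s/2) tan((s−a)/2) tan((s−b)/2) tan((s−c)/2)], giving spherical excess E = 0.3988 rad.
Area = E·R² = 0.3988 × (14200)² ≈ 80416385 km².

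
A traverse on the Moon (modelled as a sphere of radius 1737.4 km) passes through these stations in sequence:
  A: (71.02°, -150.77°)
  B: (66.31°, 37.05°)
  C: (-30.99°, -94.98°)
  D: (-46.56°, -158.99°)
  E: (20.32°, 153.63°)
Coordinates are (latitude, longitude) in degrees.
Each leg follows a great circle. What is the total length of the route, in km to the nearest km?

9319 km

Leg A→B: central angle 0.7429 rad, distance 1290.8 km.
Leg B→C: central angle 2.3491 rad, distance 4081.4 km.
Leg C→D: central angle 0.8865 rad, distance 1540.1 km.
Leg D→E: central angle 1.3853 rad, distance 2406.8 km.
Total: 1290.8 + 4081.4 + 1540.1 + 2406.8 ≈ 9319 km.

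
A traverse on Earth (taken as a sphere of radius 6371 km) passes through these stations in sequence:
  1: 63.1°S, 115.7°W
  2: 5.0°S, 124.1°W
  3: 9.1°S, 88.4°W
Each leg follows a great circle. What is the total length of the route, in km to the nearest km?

Leg 1→2: central angle 1.0197 rad, distance 6496.6 km.
Leg 2→3: central angle 0.6222 rad, distance 3964.1 km.
Total: 6496.6 + 3964.1 ≈ 10461 km.

10461 km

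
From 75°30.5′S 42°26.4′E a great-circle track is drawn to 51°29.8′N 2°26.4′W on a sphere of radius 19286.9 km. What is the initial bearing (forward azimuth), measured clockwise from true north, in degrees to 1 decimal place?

324.8°

Δλ = -44.880° = -0.7833 rad.
y = sin Δλ · cos φ₂ = (-0.7056)(0.6226) = -0.4393
x = cos φ₁ sin φ₂ − sin φ₁ cos φ₂ cos Δλ = (0.2502)(0.7826) − (-0.9682)(0.6226)(0.7086) = 0.6229
θ = atan2(y, x) = -35.19°; adding 360° gives 324.8°.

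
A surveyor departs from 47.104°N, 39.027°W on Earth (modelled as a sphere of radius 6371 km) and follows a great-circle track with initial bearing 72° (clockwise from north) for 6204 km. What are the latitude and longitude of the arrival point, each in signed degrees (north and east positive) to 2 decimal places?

35.86°, 37.02°

Angular distance δ = d/R = 6204/6371 = 0.97379 rad; initial bearing θ = 1.2566 rad.
sin φ₂ = sin φ₁ cos δ + cos φ₁ sin δ cos θ = (0.7326)(0.5622) + (0.6807)(0.8270)(0.3090) = 0.5858, so φ₂ = 35.86°.
Δλ = atan2(sin θ sin δ cos φ₁, cos δ − sin φ₁ sin φ₂) = atan2(0.5354, 0.1330) = 76.046°.
λ₂ = -39.027° + 76.046° = 37.02°.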